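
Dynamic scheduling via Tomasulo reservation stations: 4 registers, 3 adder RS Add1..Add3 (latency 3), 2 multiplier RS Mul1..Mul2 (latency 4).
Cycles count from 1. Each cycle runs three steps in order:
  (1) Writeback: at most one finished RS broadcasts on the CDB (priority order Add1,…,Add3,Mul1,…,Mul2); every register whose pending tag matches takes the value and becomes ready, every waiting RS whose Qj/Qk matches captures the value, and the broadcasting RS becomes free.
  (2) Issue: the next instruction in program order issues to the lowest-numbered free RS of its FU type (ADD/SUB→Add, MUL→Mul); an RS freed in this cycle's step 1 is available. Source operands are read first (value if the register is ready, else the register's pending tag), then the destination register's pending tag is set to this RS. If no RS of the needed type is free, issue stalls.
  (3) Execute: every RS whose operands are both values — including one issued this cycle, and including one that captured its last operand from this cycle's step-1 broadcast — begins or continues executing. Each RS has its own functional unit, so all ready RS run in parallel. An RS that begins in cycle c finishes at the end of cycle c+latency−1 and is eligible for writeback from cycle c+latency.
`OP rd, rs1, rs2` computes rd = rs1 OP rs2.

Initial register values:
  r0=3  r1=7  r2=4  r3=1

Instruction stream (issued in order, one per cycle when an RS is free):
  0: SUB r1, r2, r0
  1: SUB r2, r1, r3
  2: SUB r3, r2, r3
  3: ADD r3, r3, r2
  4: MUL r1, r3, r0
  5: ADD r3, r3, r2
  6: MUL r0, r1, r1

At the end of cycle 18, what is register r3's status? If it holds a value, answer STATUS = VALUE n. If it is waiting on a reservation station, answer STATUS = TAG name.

STATUS = VALUE -1

c1: issue SUB r1<-Add1 | r0:3,r1:Add1,r2:4,r3:1
c2: issue SUB r2<-Add2 | r0:3,r1:Add1,r2:Add2,r3:1
c3: issue SUB r3<-Add3 | r0:3,r1:Add1,r2:Add2,r3:Add3
c4: CDB Add1=1; issue ADD r3<-Add1 | r0:3,r1:1,r2:Add2,r3:Add1
c5: issue MUL r1<-Mul1 | r0:3,r1:Mul1,r2:Add2,r3:Add1
c6: stall | r0:3,r1:Mul1,r2:Add2,r3:Add1
c7: CDB Add2=0; issue ADD r3<-Add2 | r0:3,r1:Mul1,r2:0,r3:Add2
c8: issue MUL r0<-Mul2 | r0:Mul2,r1:Mul1,r2:0,r3:Add2
c9: - | r0:Mul2,r1:Mul1,r2:0,r3:Add2
c10: CDB Add3=-1 | r0:Mul2,r1:Mul1,r2:0,r3:Add2
c11: - | r0:Mul2,r1:Mul1,r2:0,r3:Add2
c12: - | r0:Mul2,r1:Mul1,r2:0,r3:Add2
c13: CDB Add1=-1 | r0:Mul2,r1:Mul1,r2:0,r3:Add2
c14: - | r0:Mul2,r1:Mul1,r2:0,r3:Add2
c15: - | r0:Mul2,r1:Mul1,r2:0,r3:Add2
c16: CDB Add2=-1 | r0:Mul2,r1:Mul1,r2:0,r3:-1
c17: CDB Mul1=-3 | r0:Mul2,r1:-3,r2:0,r3:-1
c18: - | r0:Mul2,r1:-3,r2:0,r3:-1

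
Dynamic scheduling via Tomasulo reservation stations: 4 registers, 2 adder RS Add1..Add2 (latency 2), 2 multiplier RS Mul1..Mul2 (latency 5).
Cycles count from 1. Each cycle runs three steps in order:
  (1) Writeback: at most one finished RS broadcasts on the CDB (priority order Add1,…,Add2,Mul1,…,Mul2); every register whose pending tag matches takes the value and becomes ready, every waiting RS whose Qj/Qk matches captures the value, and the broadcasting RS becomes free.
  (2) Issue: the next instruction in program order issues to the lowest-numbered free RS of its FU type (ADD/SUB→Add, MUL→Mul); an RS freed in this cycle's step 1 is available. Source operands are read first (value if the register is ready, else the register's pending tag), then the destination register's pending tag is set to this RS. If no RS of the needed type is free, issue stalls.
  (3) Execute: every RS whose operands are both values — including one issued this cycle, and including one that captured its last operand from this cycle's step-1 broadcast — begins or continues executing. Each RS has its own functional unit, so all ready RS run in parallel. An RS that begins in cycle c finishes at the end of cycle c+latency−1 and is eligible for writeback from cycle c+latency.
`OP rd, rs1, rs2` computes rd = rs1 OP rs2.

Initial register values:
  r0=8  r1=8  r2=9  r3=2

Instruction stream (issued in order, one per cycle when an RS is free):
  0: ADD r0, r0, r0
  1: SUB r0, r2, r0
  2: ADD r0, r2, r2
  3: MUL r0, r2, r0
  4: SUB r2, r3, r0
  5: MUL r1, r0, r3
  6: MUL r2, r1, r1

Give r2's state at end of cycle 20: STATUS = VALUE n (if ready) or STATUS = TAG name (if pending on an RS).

c1: issue ADD r0<-Add1 | r0:Add1,r1:8,r2:9,r3:2
c2: issue SUB r0<-Add2 | r0:Add2,r1:8,r2:9,r3:2
c3: CDB Add1=16; issue ADD r0<-Add1 | r0:Add1,r1:8,r2:9,r3:2
c4: issue MUL r0<-Mul1 | r0:Mul1,r1:8,r2:9,r3:2
c5: CDB Add1=18; issue SUB r2<-Add1 | r0:Mul1,r1:8,r2:Add1,r3:2
c6: CDB Add2=-7; issue MUL r1<-Mul2 | r0:Mul1,r1:Mul2,r2:Add1,r3:2
c7: stall | r0:Mul1,r1:Mul2,r2:Add1,r3:2
c8: stall | r0:Mul1,r1:Mul2,r2:Add1,r3:2
c9: stall | r0:Mul1,r1:Mul2,r2:Add1,r3:2
c10: CDB Mul1=162; issue MUL r2<-Mul1 | r0:162,r1:Mul2,r2:Mul1,r3:2
c11: - | r0:162,r1:Mul2,r2:Mul1,r3:2
c12: CDB Add1=-160 | r0:162,r1:Mul2,r2:Mul1,r3:2
c13: - | r0:162,r1:Mul2,r2:Mul1,r3:2
c14: - | r0:162,r1:Mul2,r2:Mul1,r3:2
c15: CDB Mul2=324 | r0:162,r1:324,r2:Mul1,r3:2
c16: - | r0:162,r1:324,r2:Mul1,r3:2
c17: - | r0:162,r1:324,r2:Mul1,r3:2
c18: - | r0:162,r1:324,r2:Mul1,r3:2
c19: - | r0:162,r1:324,r2:Mul1,r3:2
c20: CDB Mul1=104976 | r0:162,r1:324,r2:104976,r3:2

STATUS = VALUE 104976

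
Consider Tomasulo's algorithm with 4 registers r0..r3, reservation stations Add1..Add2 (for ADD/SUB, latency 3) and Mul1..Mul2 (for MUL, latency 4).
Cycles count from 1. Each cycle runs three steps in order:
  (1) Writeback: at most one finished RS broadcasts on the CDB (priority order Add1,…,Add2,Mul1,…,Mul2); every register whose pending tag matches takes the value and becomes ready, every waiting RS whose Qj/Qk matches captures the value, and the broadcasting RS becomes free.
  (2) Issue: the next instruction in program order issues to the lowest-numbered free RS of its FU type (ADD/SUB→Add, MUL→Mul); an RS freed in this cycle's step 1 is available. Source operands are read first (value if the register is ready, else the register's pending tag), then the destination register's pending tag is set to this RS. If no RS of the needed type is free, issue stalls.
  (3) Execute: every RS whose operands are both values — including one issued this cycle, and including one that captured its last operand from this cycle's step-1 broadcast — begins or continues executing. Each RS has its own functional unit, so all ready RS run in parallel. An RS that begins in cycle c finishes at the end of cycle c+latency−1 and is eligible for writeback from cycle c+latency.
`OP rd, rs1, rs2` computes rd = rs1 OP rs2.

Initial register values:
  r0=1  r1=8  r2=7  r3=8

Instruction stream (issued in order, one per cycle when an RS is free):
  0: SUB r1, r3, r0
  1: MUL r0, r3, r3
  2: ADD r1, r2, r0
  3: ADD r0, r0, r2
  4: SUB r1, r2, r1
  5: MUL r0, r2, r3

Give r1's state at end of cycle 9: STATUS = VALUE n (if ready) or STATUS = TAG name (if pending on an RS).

cycle 1: issue SUB r1<-Add1 // r0:1,r1:Add1,r2:7,r3:8
cycle 2: issue MUL r0<-Mul1 // r0:Mul1,r1:Add1,r2:7,r3:8
cycle 3: issue ADD r1<-Add2 // r0:Mul1,r1:Add2,r2:7,r3:8
cycle 4: CDB Add1=7; issue ADD r0<-Add1 // r0:Add1,r1:Add2,r2:7,r3:8
cycle 5: stall // r0:Add1,r1:Add2,r2:7,r3:8
cycle 6: CDB Mul1=64; stall // r0:Add1,r1:Add2,r2:7,r3:8
cycle 7: stall // r0:Add1,r1:Add2,r2:7,r3:8
cycle 8: stall // r0:Add1,r1:Add2,r2:7,r3:8
cycle 9: CDB Add1=71; issue SUB r1<-Add1 // r0:71,r1:Add1,r2:7,r3:8

STATUS = TAG Add1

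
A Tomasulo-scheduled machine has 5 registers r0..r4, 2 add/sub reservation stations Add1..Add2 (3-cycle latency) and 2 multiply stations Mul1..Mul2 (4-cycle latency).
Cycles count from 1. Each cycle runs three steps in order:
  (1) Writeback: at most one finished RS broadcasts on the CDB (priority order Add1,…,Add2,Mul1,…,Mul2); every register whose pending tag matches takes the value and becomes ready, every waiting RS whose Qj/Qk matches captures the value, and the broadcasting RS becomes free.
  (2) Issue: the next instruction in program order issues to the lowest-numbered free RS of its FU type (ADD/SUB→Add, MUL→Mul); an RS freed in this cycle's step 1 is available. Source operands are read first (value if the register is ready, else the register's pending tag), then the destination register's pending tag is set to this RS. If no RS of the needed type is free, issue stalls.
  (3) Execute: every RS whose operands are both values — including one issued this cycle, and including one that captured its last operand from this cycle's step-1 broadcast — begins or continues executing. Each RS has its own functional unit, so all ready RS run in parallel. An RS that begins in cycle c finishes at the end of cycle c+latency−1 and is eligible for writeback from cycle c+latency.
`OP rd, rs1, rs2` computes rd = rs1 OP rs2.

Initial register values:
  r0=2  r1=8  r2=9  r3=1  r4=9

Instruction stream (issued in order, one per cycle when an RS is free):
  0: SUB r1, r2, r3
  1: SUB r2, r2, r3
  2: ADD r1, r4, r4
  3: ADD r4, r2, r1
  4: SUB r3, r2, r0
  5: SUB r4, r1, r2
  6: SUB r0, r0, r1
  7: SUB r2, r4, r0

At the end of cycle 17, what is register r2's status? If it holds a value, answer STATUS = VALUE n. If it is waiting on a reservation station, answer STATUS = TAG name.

c1: issue SUB r1<-Add1 | r0:2,r1:Add1,r2:9,r3:1,r4:9
c2: issue SUB r2<-Add2 | r0:2,r1:Add1,r2:Add2,r3:1,r4:9
c3: stall | r0:2,r1:Add1,r2:Add2,r3:1,r4:9
c4: CDB Add1=8; issue ADD r1<-Add1 | r0:2,r1:Add1,r2:Add2,r3:1,r4:9
c5: CDB Add2=8; issue ADD r4<-Add2 | r0:2,r1:Add1,r2:8,r3:1,r4:Add2
c6: stall | r0:2,r1:Add1,r2:8,r3:1,r4:Add2
c7: CDB Add1=18; issue SUB r3<-Add1 | r0:2,r1:18,r2:8,r3:Add1,r4:Add2
c8: stall | r0:2,r1:18,r2:8,r3:Add1,r4:Add2
c9: stall | r0:2,r1:18,r2:8,r3:Add1,r4:Add2
c10: CDB Add1=6; issue SUB r4<-Add1 | r0:2,r1:18,r2:8,r3:6,r4:Add1
c11: CDB Add2=26; issue SUB r0<-Add2 | r0:Add2,r1:18,r2:8,r3:6,r4:Add1
c12: stall | r0:Add2,r1:18,r2:8,r3:6,r4:Add1
c13: CDB Add1=10; issue SUB r2<-Add1 | r0:Add2,r1:18,r2:Add1,r3:6,r4:10
c14: CDB Add2=-16 | r0:-16,r1:18,r2:Add1,r3:6,r4:10
c15: - | r0:-16,r1:18,r2:Add1,r3:6,r4:10
c16: - | r0:-16,r1:18,r2:Add1,r3:6,r4:10
c17: CDB Add1=26 | r0:-16,r1:18,r2:26,r3:6,r4:10

STATUS = VALUE 26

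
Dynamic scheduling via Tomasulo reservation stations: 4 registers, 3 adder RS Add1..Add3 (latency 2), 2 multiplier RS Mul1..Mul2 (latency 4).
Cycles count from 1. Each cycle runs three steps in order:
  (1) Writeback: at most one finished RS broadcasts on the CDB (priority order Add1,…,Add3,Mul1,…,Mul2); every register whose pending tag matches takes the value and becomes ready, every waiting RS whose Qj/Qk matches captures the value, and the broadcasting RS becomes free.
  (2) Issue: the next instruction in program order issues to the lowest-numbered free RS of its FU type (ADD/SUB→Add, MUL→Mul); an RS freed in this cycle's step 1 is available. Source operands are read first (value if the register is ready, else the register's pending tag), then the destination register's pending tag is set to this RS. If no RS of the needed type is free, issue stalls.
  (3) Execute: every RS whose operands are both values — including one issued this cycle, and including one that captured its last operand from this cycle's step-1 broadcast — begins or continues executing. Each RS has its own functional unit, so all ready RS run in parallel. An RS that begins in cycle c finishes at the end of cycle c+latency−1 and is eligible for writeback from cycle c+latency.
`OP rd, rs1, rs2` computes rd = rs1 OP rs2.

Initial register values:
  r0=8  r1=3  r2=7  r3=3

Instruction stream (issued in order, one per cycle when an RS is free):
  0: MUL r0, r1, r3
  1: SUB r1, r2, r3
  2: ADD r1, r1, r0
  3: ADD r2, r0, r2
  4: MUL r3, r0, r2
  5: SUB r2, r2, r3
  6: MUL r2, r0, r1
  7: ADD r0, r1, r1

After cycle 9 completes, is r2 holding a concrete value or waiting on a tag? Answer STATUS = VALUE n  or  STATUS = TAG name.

STATUS = TAG Mul2

  c1: issue MUL r0<-Mul1  regs: r0:Mul1,r1:3,r2:7,r3:3
  c2: issue SUB r1<-Add1  regs: r0:Mul1,r1:Add1,r2:7,r3:3
  c3: issue ADD r1<-Add2  regs: r0:Mul1,r1:Add2,r2:7,r3:3
  c4: CDB Add1=4; issue ADD r2<-Add1  regs: r0:Mul1,r1:Add2,r2:Add1,r3:3
  c5: CDB Mul1=9; issue MUL r3<-Mul1  regs: r0:9,r1:Add2,r2:Add1,r3:Mul1
  c6: issue SUB r2<-Add3  regs: r0:9,r1:Add2,r2:Add3,r3:Mul1
  c7: CDB Add1=16; issue MUL r2<-Mul2  regs: r0:9,r1:Add2,r2:Mul2,r3:Mul1
  c8: CDB Add2=13; issue ADD r0<-Add1  regs: r0:Add1,r1:13,r2:Mul2,r3:Mul1
  c9: -  regs: r0:Add1,r1:13,r2:Mul2,r3:Mul1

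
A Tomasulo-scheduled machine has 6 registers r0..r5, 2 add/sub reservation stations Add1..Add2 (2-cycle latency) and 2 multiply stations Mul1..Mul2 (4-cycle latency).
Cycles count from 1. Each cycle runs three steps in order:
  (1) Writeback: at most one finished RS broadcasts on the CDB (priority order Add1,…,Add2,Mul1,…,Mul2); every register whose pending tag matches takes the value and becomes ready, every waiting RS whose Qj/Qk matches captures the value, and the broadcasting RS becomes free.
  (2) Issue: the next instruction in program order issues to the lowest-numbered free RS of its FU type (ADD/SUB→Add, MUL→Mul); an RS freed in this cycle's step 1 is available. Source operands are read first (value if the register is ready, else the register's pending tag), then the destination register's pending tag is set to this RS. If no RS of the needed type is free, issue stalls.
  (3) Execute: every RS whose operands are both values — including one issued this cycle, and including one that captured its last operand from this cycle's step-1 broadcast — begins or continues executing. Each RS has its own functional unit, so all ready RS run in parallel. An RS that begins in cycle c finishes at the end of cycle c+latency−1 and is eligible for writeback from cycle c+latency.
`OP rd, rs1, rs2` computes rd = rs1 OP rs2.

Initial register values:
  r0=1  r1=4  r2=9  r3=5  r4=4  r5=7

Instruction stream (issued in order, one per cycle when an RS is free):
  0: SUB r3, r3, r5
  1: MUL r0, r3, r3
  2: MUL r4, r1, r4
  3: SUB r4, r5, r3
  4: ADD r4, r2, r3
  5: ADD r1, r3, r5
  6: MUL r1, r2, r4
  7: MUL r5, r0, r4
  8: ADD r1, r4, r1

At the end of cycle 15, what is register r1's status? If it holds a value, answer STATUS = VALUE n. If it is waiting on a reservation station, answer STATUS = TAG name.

cycle 1: issue SUB r3<-Add1 // r0:1,r1:4,r2:9,r3:Add1,r4:4,r5:7
cycle 2: issue MUL r0<-Mul1 // r0:Mul1,r1:4,r2:9,r3:Add1,r4:4,r5:7
cycle 3: CDB Add1=-2; issue MUL r4<-Mul2 // r0:Mul1,r1:4,r2:9,r3:-2,r4:Mul2,r5:7
cycle 4: issue SUB r4<-Add1 // r0:Mul1,r1:4,r2:9,r3:-2,r4:Add1,r5:7
cycle 5: issue ADD r4<-Add2 // r0:Mul1,r1:4,r2:9,r3:-2,r4:Add2,r5:7
cycle 6: CDB Add1=9; issue ADD r1<-Add1 // r0:Mul1,r1:Add1,r2:9,r3:-2,r4:Add2,r5:7
cycle 7: CDB Add2=7; stall // r0:Mul1,r1:Add1,r2:9,r3:-2,r4:7,r5:7
cycle 8: CDB Add1=5; stall // r0:Mul1,r1:5,r2:9,r3:-2,r4:7,r5:7
cycle 9: CDB Mul1=4; issue MUL r1<-Mul1 // r0:4,r1:Mul1,r2:9,r3:-2,r4:7,r5:7
cycle 10: CDB Mul2=16; issue MUL r5<-Mul2 // r0:4,r1:Mul1,r2:9,r3:-2,r4:7,r5:Mul2
cycle 11: issue ADD r1<-Add1 // r0:4,r1:Add1,r2:9,r3:-2,r4:7,r5:Mul2
cycle 12: - // r0:4,r1:Add1,r2:9,r3:-2,r4:7,r5:Mul2
cycle 13: CDB Mul1=63 // r0:4,r1:Add1,r2:9,r3:-2,r4:7,r5:Mul2
cycle 14: CDB Mul2=28 // r0:4,r1:Add1,r2:9,r3:-2,r4:7,r5:28
cycle 15: CDB Add1=70 // r0:4,r1:70,r2:9,r3:-2,r4:7,r5:28

STATUS = VALUE 70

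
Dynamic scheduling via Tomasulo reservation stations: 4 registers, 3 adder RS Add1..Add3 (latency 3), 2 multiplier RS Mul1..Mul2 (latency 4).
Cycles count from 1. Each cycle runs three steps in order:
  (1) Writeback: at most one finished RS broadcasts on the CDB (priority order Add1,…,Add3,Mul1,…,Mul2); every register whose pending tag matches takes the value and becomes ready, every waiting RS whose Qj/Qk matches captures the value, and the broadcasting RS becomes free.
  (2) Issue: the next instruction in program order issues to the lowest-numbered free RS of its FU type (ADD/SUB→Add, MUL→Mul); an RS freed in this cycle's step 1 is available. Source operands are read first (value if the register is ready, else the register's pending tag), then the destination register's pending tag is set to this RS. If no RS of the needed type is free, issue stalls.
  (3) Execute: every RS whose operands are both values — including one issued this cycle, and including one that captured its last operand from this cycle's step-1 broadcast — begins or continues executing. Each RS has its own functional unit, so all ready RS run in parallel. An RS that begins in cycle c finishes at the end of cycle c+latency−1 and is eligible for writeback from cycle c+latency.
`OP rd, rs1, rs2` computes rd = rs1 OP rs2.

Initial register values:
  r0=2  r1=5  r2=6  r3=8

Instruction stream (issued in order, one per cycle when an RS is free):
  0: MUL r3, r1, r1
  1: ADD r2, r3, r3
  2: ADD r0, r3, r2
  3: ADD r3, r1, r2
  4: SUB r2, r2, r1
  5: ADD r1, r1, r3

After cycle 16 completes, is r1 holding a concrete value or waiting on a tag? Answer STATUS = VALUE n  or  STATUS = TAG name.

c1: issue MUL r3<-Mul1 | r0:2,r1:5,r2:6,r3:Mul1
c2: issue ADD r2<-Add1 | r0:2,r1:5,r2:Add1,r3:Mul1
c3: issue ADD r0<-Add2 | r0:Add2,r1:5,r2:Add1,r3:Mul1
c4: issue ADD r3<-Add3 | r0:Add2,r1:5,r2:Add1,r3:Add3
c5: CDB Mul1=25; stall | r0:Add2,r1:5,r2:Add1,r3:Add3
c6: stall | r0:Add2,r1:5,r2:Add1,r3:Add3
c7: stall | r0:Add2,r1:5,r2:Add1,r3:Add3
c8: CDB Add1=50; issue SUB r2<-Add1 | r0:Add2,r1:5,r2:Add1,r3:Add3
c9: stall | r0:Add2,r1:5,r2:Add1,r3:Add3
c10: stall | r0:Add2,r1:5,r2:Add1,r3:Add3
c11: CDB Add1=45; issue ADD r1<-Add1 | r0:Add2,r1:Add1,r2:45,r3:Add3
c12: CDB Add2=75 | r0:75,r1:Add1,r2:45,r3:Add3
c13: CDB Add3=55 | r0:75,r1:Add1,r2:45,r3:55
c14: - | r0:75,r1:Add1,r2:45,r3:55
c15: - | r0:75,r1:Add1,r2:45,r3:55
c16: CDB Add1=60 | r0:75,r1:60,r2:45,r3:55

STATUS = VALUE 60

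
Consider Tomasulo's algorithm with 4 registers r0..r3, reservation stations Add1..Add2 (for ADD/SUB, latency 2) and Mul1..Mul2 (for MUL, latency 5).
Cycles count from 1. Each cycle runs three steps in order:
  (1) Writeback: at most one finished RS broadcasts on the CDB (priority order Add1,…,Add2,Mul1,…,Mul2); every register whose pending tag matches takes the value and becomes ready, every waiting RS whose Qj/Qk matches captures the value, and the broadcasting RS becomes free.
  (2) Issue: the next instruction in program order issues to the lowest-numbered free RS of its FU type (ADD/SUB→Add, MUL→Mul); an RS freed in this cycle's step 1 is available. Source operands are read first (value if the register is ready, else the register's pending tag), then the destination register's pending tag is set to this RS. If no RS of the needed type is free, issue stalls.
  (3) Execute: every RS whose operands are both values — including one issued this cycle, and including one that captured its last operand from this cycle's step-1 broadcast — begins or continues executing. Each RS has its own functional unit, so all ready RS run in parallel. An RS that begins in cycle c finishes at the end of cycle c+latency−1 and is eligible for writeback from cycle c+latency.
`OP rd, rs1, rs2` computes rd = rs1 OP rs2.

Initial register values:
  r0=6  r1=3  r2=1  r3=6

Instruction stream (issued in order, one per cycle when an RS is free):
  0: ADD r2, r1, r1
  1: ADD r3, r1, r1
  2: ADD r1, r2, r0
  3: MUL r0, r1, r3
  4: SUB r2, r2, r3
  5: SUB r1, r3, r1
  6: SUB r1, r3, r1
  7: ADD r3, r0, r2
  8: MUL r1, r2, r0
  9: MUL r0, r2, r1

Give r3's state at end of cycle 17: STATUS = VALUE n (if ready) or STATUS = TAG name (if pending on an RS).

STATUS = VALUE 72

c1: issue ADD r2<-Add1 | r0:6,r1:3,r2:Add1,r3:6
c2: issue ADD r3<-Add2 | r0:6,r1:3,r2:Add1,r3:Add2
c3: CDB Add1=6; issue ADD r1<-Add1 | r0:6,r1:Add1,r2:6,r3:Add2
c4: CDB Add2=6; issue MUL r0<-Mul1 | r0:Mul1,r1:Add1,r2:6,r3:6
c5: CDB Add1=12; issue SUB r2<-Add1 | r0:Mul1,r1:12,r2:Add1,r3:6
c6: issue SUB r1<-Add2 | r0:Mul1,r1:Add2,r2:Add1,r3:6
c7: CDB Add1=0; issue SUB r1<-Add1 | r0:Mul1,r1:Add1,r2:0,r3:6
c8: CDB Add2=-6; issue ADD r3<-Add2 | r0:Mul1,r1:Add1,r2:0,r3:Add2
c9: issue MUL r1<-Mul2 | r0:Mul1,r1:Mul2,r2:0,r3:Add2
c10: CDB Add1=12; stall | r0:Mul1,r1:Mul2,r2:0,r3:Add2
c11: CDB Mul1=72; issue MUL r0<-Mul1 | r0:Mul1,r1:Mul2,r2:0,r3:Add2
c12: - | r0:Mul1,r1:Mul2,r2:0,r3:Add2
c13: CDB Add2=72 | r0:Mul1,r1:Mul2,r2:0,r3:72
c14: - | r0:Mul1,r1:Mul2,r2:0,r3:72
c15: - | r0:Mul1,r1:Mul2,r2:0,r3:72
c16: CDB Mul2=0 | r0:Mul1,r1:0,r2:0,r3:72
c17: - | r0:Mul1,r1:0,r2:0,r3:72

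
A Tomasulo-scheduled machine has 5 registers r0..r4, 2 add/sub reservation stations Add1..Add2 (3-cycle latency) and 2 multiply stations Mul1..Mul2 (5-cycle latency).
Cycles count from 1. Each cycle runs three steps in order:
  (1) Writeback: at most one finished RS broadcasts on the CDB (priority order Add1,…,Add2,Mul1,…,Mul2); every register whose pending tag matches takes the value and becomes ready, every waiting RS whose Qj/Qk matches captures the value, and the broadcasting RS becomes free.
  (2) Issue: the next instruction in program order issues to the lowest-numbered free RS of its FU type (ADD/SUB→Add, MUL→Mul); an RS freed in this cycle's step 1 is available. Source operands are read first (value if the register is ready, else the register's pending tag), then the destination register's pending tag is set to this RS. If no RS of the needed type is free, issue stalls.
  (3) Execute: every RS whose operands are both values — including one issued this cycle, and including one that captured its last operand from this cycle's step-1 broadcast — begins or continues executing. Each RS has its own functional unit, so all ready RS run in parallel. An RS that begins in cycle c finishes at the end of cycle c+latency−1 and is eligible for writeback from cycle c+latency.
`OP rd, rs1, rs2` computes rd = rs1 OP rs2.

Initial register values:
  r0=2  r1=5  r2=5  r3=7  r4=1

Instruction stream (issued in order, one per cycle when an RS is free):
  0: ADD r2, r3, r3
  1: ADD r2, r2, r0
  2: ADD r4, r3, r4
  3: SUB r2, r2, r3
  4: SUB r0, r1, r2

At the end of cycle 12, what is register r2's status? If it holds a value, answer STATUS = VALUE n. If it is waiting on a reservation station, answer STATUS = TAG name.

  c1: issue ADD r2<-Add1  regs: r0:2,r1:5,r2:Add1,r3:7,r4:1
  c2: issue ADD r2<-Add2  regs: r0:2,r1:5,r2:Add2,r3:7,r4:1
  c3: stall  regs: r0:2,r1:5,r2:Add2,r3:7,r4:1
  c4: CDB Add1=14; issue ADD r4<-Add1  regs: r0:2,r1:5,r2:Add2,r3:7,r4:Add1
  c5: stall  regs: r0:2,r1:5,r2:Add2,r3:7,r4:Add1
  c6: stall  regs: r0:2,r1:5,r2:Add2,r3:7,r4:Add1
  c7: CDB Add1=8; issue SUB r2<-Add1  regs: r0:2,r1:5,r2:Add1,r3:7,r4:8
  c8: CDB Add2=16; issue SUB r0<-Add2  regs: r0:Add2,r1:5,r2:Add1,r3:7,r4:8
  c9: -  regs: r0:Add2,r1:5,r2:Add1,r3:7,r4:8
  c10: -  regs: r0:Add2,r1:5,r2:Add1,r3:7,r4:8
  c11: CDB Add1=9  regs: r0:Add2,r1:5,r2:9,r3:7,r4:8
  c12: -  regs: r0:Add2,r1:5,r2:9,r3:7,r4:8

STATUS = VALUE 9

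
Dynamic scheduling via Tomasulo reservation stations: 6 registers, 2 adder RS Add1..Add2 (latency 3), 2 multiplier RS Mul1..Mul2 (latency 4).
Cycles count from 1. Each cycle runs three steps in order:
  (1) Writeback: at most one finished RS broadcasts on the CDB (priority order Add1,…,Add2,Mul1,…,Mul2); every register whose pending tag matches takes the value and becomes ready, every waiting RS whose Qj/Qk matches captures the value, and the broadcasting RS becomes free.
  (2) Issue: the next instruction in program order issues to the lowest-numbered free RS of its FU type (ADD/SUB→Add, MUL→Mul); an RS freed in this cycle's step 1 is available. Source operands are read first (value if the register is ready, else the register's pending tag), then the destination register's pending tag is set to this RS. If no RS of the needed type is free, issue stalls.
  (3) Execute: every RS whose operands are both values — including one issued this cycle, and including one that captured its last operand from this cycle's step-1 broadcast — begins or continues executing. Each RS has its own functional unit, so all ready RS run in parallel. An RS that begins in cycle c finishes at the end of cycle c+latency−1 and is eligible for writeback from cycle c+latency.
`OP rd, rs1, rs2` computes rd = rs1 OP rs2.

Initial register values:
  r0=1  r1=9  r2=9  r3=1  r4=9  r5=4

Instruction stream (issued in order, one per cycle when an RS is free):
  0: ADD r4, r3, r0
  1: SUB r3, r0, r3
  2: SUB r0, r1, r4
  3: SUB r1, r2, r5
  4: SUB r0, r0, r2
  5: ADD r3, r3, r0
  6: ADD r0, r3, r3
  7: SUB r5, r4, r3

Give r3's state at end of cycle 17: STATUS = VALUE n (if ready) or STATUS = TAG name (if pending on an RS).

cycle 1: issue ADD r4<-Add1 // r0:1,r1:9,r2:9,r3:1,r4:Add1,r5:4
cycle 2: issue SUB r3<-Add2 // r0:1,r1:9,r2:9,r3:Add2,r4:Add1,r5:4
cycle 3: stall // r0:1,r1:9,r2:9,r3:Add2,r4:Add1,r5:4
cycle 4: CDB Add1=2; issue SUB r0<-Add1 // r0:Add1,r1:9,r2:9,r3:Add2,r4:2,r5:4
cycle 5: CDB Add2=0; issue SUB r1<-Add2 // r0:Add1,r1:Add2,r2:9,r3:0,r4:2,r5:4
cycle 6: stall // r0:Add1,r1:Add2,r2:9,r3:0,r4:2,r5:4
cycle 7: CDB Add1=7; issue SUB r0<-Add1 // r0:Add1,r1:Add2,r2:9,r3:0,r4:2,r5:4
cycle 8: CDB Add2=5; issue ADD r3<-Add2 // r0:Add1,r1:5,r2:9,r3:Add2,r4:2,r5:4
cycle 9: stall // r0:Add1,r1:5,r2:9,r3:Add2,r4:2,r5:4
cycle 10: CDB Add1=-2; issue ADD r0<-Add1 // r0:Add1,r1:5,r2:9,r3:Add2,r4:2,r5:4
cycle 11: stall // r0:Add1,r1:5,r2:9,r3:Add2,r4:2,r5:4
cycle 12: stall // r0:Add1,r1:5,r2:9,r3:Add2,r4:2,r5:4
cycle 13: CDB Add2=-2; issue SUB r5<-Add2 // r0:Add1,r1:5,r2:9,r3:-2,r4:2,r5:Add2
cycle 14: - // r0:Add1,r1:5,r2:9,r3:-2,r4:2,r5:Add2
cycle 15: - // r0:Add1,r1:5,r2:9,r3:-2,r4:2,r5:Add2
cycle 16: CDB Add1=-4 // r0:-4,r1:5,r2:9,r3:-2,r4:2,r5:Add2
cycle 17: CDB Add2=4 // r0:-4,r1:5,r2:9,r3:-2,r4:2,r5:4

STATUS = VALUE -2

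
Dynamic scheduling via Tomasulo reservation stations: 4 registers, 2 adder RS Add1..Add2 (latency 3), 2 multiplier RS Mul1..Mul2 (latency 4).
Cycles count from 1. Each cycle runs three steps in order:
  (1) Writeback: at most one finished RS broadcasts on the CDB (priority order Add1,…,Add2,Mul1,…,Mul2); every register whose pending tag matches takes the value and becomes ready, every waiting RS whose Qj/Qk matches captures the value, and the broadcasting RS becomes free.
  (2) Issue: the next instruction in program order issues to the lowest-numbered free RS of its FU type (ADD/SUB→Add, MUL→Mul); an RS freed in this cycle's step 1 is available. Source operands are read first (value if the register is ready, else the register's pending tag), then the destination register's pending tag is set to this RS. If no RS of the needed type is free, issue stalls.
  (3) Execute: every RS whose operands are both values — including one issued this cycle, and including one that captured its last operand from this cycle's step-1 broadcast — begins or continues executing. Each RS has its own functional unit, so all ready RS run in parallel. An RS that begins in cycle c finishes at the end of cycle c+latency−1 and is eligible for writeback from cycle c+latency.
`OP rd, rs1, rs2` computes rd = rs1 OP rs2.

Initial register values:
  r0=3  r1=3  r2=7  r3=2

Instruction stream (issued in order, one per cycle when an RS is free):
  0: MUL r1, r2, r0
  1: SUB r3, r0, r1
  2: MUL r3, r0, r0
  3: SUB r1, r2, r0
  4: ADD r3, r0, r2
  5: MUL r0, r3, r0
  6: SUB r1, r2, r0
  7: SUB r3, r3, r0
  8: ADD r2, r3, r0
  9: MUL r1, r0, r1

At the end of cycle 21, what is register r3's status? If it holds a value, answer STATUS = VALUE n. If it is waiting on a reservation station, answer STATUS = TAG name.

cycle 1: issue MUL r1<-Mul1 // r0:3,r1:Mul1,r2:7,r3:2
cycle 2: issue SUB r3<-Add1 // r0:3,r1:Mul1,r2:7,r3:Add1
cycle 3: issue MUL r3<-Mul2 // r0:3,r1:Mul1,r2:7,r3:Mul2
cycle 4: issue SUB r1<-Add2 // r0:3,r1:Add2,r2:7,r3:Mul2
cycle 5: CDB Mul1=21; stall // r0:3,r1:Add2,r2:7,r3:Mul2
cycle 6: stall // r0:3,r1:Add2,r2:7,r3:Mul2
cycle 7: CDB Add2=4; issue ADD r3<-Add2 // r0:3,r1:4,r2:7,r3:Add2
cycle 8: CDB Add1=-18; issue MUL r0<-Mul1 // r0:Mul1,r1:4,r2:7,r3:Add2
cycle 9: CDB Mul2=9; issue SUB r1<-Add1 // r0:Mul1,r1:Add1,r2:7,r3:Add2
cycle 10: CDB Add2=10; issue SUB r3<-Add2 // r0:Mul1,r1:Add1,r2:7,r3:Add2
cycle 11: stall // r0:Mul1,r1:Add1,r2:7,r3:Add2
cycle 12: stall // r0:Mul1,r1:Add1,r2:7,r3:Add2
cycle 13: stall // r0:Mul1,r1:Add1,r2:7,r3:Add2
cycle 14: CDB Mul1=30; stall // r0:30,r1:Add1,r2:7,r3:Add2
cycle 15: stall // r0:30,r1:Add1,r2:7,r3:Add2
cycle 16: stall // r0:30,r1:Add1,r2:7,r3:Add2
cycle 17: CDB Add1=-23; issue ADD r2<-Add1 // r0:30,r1:-23,r2:Add1,r3:Add2
cycle 18: CDB Add2=-20; issue MUL r1<-Mul1 // r0:30,r1:Mul1,r2:Add1,r3:-20
cycle 19: - // r0:30,r1:Mul1,r2:Add1,r3:-20
cycle 20: - // r0:30,r1:Mul1,r2:Add1,r3:-20
cycle 21: CDB Add1=10 // r0:30,r1:Mul1,r2:10,r3:-20

STATUS = VALUE -20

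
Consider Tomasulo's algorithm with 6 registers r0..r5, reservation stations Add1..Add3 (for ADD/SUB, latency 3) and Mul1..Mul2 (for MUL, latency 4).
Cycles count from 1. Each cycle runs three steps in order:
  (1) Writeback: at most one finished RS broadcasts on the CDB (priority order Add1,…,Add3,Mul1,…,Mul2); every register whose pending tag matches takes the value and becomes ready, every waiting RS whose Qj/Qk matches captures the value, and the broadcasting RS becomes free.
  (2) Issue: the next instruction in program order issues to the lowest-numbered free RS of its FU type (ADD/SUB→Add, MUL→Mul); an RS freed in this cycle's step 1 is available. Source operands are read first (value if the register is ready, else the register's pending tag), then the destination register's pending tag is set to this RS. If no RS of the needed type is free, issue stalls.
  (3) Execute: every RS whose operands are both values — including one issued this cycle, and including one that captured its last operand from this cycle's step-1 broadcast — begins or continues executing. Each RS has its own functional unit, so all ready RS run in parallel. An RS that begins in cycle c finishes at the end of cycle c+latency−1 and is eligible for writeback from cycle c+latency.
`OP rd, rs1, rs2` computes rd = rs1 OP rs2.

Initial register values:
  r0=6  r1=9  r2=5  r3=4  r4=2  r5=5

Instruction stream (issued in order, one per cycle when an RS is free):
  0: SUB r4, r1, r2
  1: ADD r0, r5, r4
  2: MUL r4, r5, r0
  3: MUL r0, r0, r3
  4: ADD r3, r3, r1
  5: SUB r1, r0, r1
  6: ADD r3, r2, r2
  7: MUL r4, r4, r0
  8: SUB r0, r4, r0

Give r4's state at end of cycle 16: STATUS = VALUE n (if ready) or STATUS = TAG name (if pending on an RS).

STATUS = VALUE 1620

c1: issue SUB r4<-Add1 | r0:6,r1:9,r2:5,r3:4,r4:Add1,r5:5
c2: issue ADD r0<-Add2 | r0:Add2,r1:9,r2:5,r3:4,r4:Add1,r5:5
c3: issue MUL r4<-Mul1 | r0:Add2,r1:9,r2:5,r3:4,r4:Mul1,r5:5
c4: CDB Add1=4; issue MUL r0<-Mul2 | r0:Mul2,r1:9,r2:5,r3:4,r4:Mul1,r5:5
c5: issue ADD r3<-Add1 | r0:Mul2,r1:9,r2:5,r3:Add1,r4:Mul1,r5:5
c6: issue SUB r1<-Add3 | r0:Mul2,r1:Add3,r2:5,r3:Add1,r4:Mul1,r5:5
c7: CDB Add2=9; issue ADD r3<-Add2 | r0:Mul2,r1:Add3,r2:5,r3:Add2,r4:Mul1,r5:5
c8: CDB Add1=13; stall | r0:Mul2,r1:Add3,r2:5,r3:Add2,r4:Mul1,r5:5
c9: stall | r0:Mul2,r1:Add3,r2:5,r3:Add2,r4:Mul1,r5:5
c10: CDB Add2=10; stall | r0:Mul2,r1:Add3,r2:5,r3:10,r4:Mul1,r5:5
c11: CDB Mul1=45; issue MUL r4<-Mul1 | r0:Mul2,r1:Add3,r2:5,r3:10,r4:Mul1,r5:5
c12: CDB Mul2=36; issue SUB r0<-Add1 | r0:Add1,r1:Add3,r2:5,r3:10,r4:Mul1,r5:5
c13: - | r0:Add1,r1:Add3,r2:5,r3:10,r4:Mul1,r5:5
c14: - | r0:Add1,r1:Add3,r2:5,r3:10,r4:Mul1,r5:5
c15: CDB Add3=27 | r0:Add1,r1:27,r2:5,r3:10,r4:Mul1,r5:5
c16: CDB Mul1=1620 | r0:Add1,r1:27,r2:5,r3:10,r4:1620,r5:5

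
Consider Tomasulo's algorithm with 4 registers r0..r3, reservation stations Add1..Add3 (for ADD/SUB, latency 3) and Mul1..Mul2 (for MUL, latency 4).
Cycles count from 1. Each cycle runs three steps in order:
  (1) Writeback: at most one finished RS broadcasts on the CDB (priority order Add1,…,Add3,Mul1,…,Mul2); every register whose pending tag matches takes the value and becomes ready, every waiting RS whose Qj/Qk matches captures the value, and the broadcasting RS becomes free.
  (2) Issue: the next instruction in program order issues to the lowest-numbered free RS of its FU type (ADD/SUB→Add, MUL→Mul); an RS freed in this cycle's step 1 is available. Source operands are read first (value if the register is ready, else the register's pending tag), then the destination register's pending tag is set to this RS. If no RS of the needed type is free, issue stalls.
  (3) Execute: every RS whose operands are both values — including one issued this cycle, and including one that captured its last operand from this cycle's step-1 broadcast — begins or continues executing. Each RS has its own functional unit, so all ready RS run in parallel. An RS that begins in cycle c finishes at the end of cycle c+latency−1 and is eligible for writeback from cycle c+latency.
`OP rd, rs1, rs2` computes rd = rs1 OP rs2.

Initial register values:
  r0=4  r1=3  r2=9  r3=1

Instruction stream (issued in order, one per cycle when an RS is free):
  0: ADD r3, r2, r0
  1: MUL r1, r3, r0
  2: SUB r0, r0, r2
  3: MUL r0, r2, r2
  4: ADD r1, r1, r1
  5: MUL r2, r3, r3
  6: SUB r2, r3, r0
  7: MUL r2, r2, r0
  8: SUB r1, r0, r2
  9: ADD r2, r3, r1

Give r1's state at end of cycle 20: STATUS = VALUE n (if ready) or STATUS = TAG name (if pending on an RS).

  c1: issue ADD r3<-Add1  regs: r0:4,r1:3,r2:9,r3:Add1
  c2: issue MUL r1<-Mul1  regs: r0:4,r1:Mul1,r2:9,r3:Add1
  c3: issue SUB r0<-Add2  regs: r0:Add2,r1:Mul1,r2:9,r3:Add1
  c4: CDB Add1=13; issue MUL r0<-Mul2  regs: r0:Mul2,r1:Mul1,r2:9,r3:13
  c5: issue ADD r1<-Add1  regs: r0:Mul2,r1:Add1,r2:9,r3:13
  c6: CDB Add2=-5; stall  regs: r0:Mul2,r1:Add1,r2:9,r3:13
  c7: stall  regs: r0:Mul2,r1:Add1,r2:9,r3:13
  c8: CDB Mul1=52; issue MUL r2<-Mul1  regs: r0:Mul2,r1:Add1,r2:Mul1,r3:13
  c9: CDB Mul2=81; issue SUB r2<-Add2  regs: r0:81,r1:Add1,r2:Add2,r3:13
  c10: issue MUL r2<-Mul2  regs: r0:81,r1:Add1,r2:Mul2,r3:13
  c11: CDB Add1=104; issue SUB r1<-Add1  regs: r0:81,r1:Add1,r2:Mul2,r3:13
  c12: CDB Add2=-68; issue ADD r2<-Add2  regs: r0:81,r1:Add1,r2:Add2,r3:13
  c13: CDB Mul1=169  regs: r0:81,r1:Add1,r2:Add2,r3:13
  c14: -  regs: r0:81,r1:Add1,r2:Add2,r3:13
  c15: -  regs: r0:81,r1:Add1,r2:Add2,r3:13
  c16: CDB Mul2=-5508  regs: r0:81,r1:Add1,r2:Add2,r3:13
  c17: -  regs: r0:81,r1:Add1,r2:Add2,r3:13
  c18: -  regs: r0:81,r1:Add1,r2:Add2,r3:13
  c19: CDB Add1=5589  regs: r0:81,r1:5589,r2:Add2,r3:13
  c20: -  regs: r0:81,r1:5589,r2:Add2,r3:13

STATUS = VALUE 5589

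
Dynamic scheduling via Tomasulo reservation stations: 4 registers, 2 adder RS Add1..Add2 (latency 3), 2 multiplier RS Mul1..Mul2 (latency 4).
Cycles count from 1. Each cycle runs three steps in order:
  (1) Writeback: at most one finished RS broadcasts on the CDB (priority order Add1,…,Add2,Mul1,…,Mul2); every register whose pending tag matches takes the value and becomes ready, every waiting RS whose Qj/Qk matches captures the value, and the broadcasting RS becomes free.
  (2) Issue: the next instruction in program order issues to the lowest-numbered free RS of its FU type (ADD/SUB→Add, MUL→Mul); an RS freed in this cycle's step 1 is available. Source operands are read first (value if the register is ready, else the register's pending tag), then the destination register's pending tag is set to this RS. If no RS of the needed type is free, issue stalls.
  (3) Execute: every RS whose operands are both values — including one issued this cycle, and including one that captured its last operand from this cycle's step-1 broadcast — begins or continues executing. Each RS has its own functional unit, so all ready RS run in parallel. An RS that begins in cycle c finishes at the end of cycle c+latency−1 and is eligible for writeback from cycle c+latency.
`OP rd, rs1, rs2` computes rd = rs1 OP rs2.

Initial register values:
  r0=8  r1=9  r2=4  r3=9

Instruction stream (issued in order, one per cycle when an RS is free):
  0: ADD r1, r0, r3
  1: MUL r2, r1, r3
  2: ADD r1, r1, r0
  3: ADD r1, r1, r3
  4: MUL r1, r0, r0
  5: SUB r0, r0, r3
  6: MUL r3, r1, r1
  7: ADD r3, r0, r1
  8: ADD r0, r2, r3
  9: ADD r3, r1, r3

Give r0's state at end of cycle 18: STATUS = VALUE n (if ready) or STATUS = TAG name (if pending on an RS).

cycle 1: issue ADD r1<-Add1 // r0:8,r1:Add1,r2:4,r3:9
cycle 2: issue MUL r2<-Mul1 // r0:8,r1:Add1,r2:Mul1,r3:9
cycle 3: issue ADD r1<-Add2 // r0:8,r1:Add2,r2:Mul1,r3:9
cycle 4: CDB Add1=17; issue ADD r1<-Add1 // r0:8,r1:Add1,r2:Mul1,r3:9
cycle 5: issue MUL r1<-Mul2 // r0:8,r1:Mul2,r2:Mul1,r3:9
cycle 6: stall // r0:8,r1:Mul2,r2:Mul1,r3:9
cycle 7: CDB Add2=25; issue SUB r0<-Add2 // r0:Add2,r1:Mul2,r2:Mul1,r3:9
cycle 8: CDB Mul1=153; issue MUL r3<-Mul1 // r0:Add2,r1:Mul2,r2:153,r3:Mul1
cycle 9: CDB Mul2=64; stall // r0:Add2,r1:64,r2:153,r3:Mul1
cycle 10: CDB Add1=34; issue ADD r3<-Add1 // r0:Add2,r1:64,r2:153,r3:Add1
cycle 11: CDB Add2=-1; issue ADD r0<-Add2 // r0:Add2,r1:64,r2:153,r3:Add1
cycle 12: stall // r0:Add2,r1:64,r2:153,r3:Add1
cycle 13: CDB Mul1=4096; stall // r0:Add2,r1:64,r2:153,r3:Add1
cycle 14: CDB Add1=63; issue ADD r3<-Add1 // r0:Add2,r1:64,r2:153,r3:Add1
cycle 15: - // r0:Add2,r1:64,r2:153,r3:Add1
cycle 16: - // r0:Add2,r1:64,r2:153,r3:Add1
cycle 17: CDB Add1=127 // r0:Add2,r1:64,r2:153,r3:127
cycle 18: CDB Add2=216 // r0:216,r1:64,r2:153,r3:127

STATUS = VALUE 216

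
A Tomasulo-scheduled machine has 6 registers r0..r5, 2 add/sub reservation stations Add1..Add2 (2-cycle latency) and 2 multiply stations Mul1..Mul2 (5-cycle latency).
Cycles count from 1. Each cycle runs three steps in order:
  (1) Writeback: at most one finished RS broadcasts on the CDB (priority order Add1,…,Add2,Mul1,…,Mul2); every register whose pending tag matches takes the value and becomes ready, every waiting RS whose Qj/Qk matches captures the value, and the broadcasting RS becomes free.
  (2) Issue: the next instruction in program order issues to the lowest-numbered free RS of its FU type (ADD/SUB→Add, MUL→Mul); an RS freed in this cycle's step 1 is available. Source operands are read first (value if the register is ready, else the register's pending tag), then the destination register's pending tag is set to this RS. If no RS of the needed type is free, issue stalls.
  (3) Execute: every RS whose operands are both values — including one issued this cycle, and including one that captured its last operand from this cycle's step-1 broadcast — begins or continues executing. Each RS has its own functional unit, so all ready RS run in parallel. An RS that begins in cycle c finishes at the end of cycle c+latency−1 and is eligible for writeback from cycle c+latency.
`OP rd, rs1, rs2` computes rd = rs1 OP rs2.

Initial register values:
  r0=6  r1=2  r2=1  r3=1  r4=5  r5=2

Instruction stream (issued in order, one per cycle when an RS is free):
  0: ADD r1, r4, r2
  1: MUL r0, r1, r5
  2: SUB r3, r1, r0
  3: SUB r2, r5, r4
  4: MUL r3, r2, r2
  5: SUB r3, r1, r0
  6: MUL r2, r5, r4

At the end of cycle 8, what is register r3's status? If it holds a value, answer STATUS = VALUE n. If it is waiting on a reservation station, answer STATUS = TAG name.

c1: issue ADD r1<-Add1 | r0:6,r1:Add1,r2:1,r3:1,r4:5,r5:2
c2: issue MUL r0<-Mul1 | r0:Mul1,r1:Add1,r2:1,r3:1,r4:5,r5:2
c3: CDB Add1=6; issue SUB r3<-Add1 | r0:Mul1,r1:6,r2:1,r3:Add1,r4:5,r5:2
c4: issue SUB r2<-Add2 | r0:Mul1,r1:6,r2:Add2,r3:Add1,r4:5,r5:2
c5: issue MUL r3<-Mul2 | r0:Mul1,r1:6,r2:Add2,r3:Mul2,r4:5,r5:2
c6: CDB Add2=-3; issue SUB r3<-Add2 | r0:Mul1,r1:6,r2:-3,r3:Add2,r4:5,r5:2
c7: stall | r0:Mul1,r1:6,r2:-3,r3:Add2,r4:5,r5:2
c8: CDB Mul1=12; issue MUL r2<-Mul1 | r0:12,r1:6,r2:Mul1,r3:Add2,r4:5,r5:2

STATUS = TAG Add2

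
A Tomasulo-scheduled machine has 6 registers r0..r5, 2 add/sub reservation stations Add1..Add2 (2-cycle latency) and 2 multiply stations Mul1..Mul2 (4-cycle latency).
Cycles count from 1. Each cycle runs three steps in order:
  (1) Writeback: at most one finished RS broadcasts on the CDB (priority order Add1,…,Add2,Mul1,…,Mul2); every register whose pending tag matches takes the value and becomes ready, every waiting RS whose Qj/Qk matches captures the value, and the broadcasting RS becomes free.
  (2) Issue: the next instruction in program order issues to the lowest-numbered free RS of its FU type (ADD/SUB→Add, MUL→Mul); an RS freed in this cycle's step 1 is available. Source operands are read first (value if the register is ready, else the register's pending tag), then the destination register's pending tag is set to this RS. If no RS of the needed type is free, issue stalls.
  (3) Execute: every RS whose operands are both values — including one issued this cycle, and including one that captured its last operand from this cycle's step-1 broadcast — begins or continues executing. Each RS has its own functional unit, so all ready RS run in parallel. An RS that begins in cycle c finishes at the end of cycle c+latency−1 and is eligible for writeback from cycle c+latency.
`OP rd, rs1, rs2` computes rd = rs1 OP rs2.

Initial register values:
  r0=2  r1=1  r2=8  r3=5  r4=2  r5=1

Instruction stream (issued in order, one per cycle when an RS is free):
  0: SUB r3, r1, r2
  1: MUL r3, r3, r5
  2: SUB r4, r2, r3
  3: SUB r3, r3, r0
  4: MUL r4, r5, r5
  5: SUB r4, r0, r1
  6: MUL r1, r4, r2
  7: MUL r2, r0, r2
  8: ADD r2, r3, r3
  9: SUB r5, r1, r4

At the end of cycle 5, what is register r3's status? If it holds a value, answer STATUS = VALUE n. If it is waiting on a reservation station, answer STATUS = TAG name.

STATUS = TAG Add2

cycle 1: issue SUB r3<-Add1 // r0:2,r1:1,r2:8,r3:Add1,r4:2,r5:1
cycle 2: issue MUL r3<-Mul1 // r0:2,r1:1,r2:8,r3:Mul1,r4:2,r5:1
cycle 3: CDB Add1=-7; issue SUB r4<-Add1 // r0:2,r1:1,r2:8,r3:Mul1,r4:Add1,r5:1
cycle 4: issue SUB r3<-Add2 // r0:2,r1:1,r2:8,r3:Add2,r4:Add1,r5:1
cycle 5: issue MUL r4<-Mul2 // r0:2,r1:1,r2:8,r3:Add2,r4:Mul2,r5:1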